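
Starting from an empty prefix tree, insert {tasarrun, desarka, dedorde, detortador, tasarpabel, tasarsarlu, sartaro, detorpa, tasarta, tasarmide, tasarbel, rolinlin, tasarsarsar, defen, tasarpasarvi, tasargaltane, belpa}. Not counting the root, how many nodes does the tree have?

87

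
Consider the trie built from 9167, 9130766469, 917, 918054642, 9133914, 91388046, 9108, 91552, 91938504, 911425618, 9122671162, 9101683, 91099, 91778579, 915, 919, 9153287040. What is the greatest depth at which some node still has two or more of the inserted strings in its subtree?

3

Equivalently: take the maximum, over all pairs, of their longest common prefix length.
e.g. "9101683" and "9108" share the prefix "910" of length 3; no pair shares a longer one.
Longest shared-prefix length: 3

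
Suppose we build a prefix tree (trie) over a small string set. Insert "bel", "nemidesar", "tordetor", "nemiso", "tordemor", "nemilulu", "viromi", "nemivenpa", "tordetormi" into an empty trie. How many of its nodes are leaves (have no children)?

A leaf is a node with no children — equivalently, the end of a word that is not a proper prefix of any other stored word.
Those words: "bel", "nemidesar", "nemilulu", "nemiso", "nemivenpa", "tordemor", "tordetormi", "viromi"
Leaf count: 8

8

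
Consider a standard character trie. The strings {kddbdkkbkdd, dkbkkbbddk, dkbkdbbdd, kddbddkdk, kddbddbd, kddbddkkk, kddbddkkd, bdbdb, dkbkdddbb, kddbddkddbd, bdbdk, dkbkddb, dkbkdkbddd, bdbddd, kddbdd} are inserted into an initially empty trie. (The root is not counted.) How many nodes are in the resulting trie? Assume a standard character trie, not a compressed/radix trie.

For each word, the new-node count is its length minus the longest prefix already in the trie:
  "kddbdkkbkdd" → 11 new (k, d, d, b, d, k, k, b, k, d, d)
  "dkbkkbbddk" → 10 new (d, k, b, k, k, b, b, d, d, k)
  "dkbkdbbdd" → prefix "dkbk" already present; 5 new (d, b, b, d, d)
  "kddbddkdk" → prefix "kddbd" already present; 4 new (d, k, d, k)
  "kddbddbd" → prefix "kddbdd" already present; 2 new (b, d)
  "kddbddkkk" → prefix "kddbddk" already present; 2 new (k, k)
  "kddbddkkd" → prefix "kddbddkk" already present; 1 new (d)
  "bdbdb" → 5 new (b, d, b, d, b)
  "dkbkdddbb" → prefix "dkbkd" already present; 4 new (d, d, b, b)
  "kddbddkddbd" → prefix "kddbddkd" already present; 3 new (d, b, d)
  "bdbdk" → prefix "bdbd" already present; 1 new (k)
  "dkbkddb" → prefix "dkbkdd" already present; 1 new (b)
  "dkbkdkbddd" → prefix "dkbkd" already present; 5 new (k, b, d, d, d)
  "bdbddd" → prefix "bdbd" already present; 2 new (d, d)
  "kddbdd" → prefix "kddbdd" already present; 0 new (none)
Total nodes = 11 + 10 + 5 + 4 + 2 + 2 + 1 + 5 + 4 + 3 + 1 + 1 + 5 + 2 + 0 = 56

56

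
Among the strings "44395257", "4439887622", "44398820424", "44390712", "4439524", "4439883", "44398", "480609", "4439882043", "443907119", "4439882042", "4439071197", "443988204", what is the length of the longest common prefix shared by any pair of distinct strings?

10

Look for the deepest trie node that still has at least two words in its subtree.
e.g. "4439882042" and "44398820424" share the prefix "4439882042" of length 10; no pair shares a longer one.
Longest shared-prefix length: 10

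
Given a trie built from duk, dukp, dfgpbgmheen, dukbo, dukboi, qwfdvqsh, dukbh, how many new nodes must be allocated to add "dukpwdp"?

Walking "dukpwdp" from the root, the first 4 characters ("dukp") follow existing edges; "w" is the first miss.
Each of the 3 remaining characters creates one node.

3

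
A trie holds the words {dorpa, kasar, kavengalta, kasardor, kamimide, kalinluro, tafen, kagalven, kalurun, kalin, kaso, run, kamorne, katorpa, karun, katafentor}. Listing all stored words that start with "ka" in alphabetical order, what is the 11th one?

katafentor

Words with prefix "ka", in lexicographic order: "kagalven", "kalin", "kalinluro", "kalurun", "kamimide", "kamorne", "karun", "kasar", "kasardor", "kaso", "katafentor", "katorpa", "kavengalta"
The 11th is katafentor.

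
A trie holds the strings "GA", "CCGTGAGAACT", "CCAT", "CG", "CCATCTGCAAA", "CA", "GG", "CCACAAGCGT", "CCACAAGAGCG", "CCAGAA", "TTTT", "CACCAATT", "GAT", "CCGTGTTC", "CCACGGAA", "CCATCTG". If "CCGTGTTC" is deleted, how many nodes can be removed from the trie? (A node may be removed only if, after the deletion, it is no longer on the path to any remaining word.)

After clearing the end-marker at "CCGTGTTC", prune upward until reaching a node still needed by another word.
The suffix "TTC" (3 nodes) is used only by "CCGTGTTC"; the node for "CCGTG" still has the child "A", so pruning stops there.
Nodes removed: 3

3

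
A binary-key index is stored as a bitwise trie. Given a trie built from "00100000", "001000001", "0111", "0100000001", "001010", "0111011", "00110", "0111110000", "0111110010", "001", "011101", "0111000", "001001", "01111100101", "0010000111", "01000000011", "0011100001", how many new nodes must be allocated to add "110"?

No existing word starts with "1", so every character of "110" needs a new node.
3 − 0 = 3 new nodes.

3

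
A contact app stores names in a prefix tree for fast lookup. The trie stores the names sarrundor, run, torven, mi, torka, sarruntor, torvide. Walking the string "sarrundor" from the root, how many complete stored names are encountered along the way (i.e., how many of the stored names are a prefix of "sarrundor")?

1

Traverse "sarrundor" character by character; count nodes along the way that are marked as word ends.
Prefixes of the query that are stored words: "sarrundor"
Count: 1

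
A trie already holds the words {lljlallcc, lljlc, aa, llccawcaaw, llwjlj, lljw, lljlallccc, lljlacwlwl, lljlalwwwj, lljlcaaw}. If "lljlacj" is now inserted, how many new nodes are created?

1

Walking "lljlacj" from the root, the first 6 characters ("lljlac") follow existing edges; "j" is the first miss.
New nodes needed: |"lljlacj"| − 6 = 7 − 6 = 1.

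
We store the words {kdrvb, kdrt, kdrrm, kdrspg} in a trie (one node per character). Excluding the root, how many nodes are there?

11

Count nodes per top-level branch (shared prefixes stored once):
  'k'-branch (kdrrm, kdrspg, kdrt, kdrvb): 11 nodes
Sum: 11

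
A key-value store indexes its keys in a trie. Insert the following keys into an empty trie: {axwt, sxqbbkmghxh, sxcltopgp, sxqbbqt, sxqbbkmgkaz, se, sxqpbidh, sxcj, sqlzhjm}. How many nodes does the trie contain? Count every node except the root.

Trie structure (* marks end of a word):
(root)
├─ a
│  └─ x
│     └─ w
│        └─ t *
└─ s
   ├─ e *
   ├─ q
   │  └─ l
   │     └─ z
   │        └─ h
   │           └─ j
   │              └─ m *
   └─ x
      ├─ c
      │  ├─ j *
      │  └─ l
      │     └─ t
      │        └─ o
      │           └─ p
      │              └─ g
      │                 └─ p *
      └─ q
         ├─ b
         │  └─ b
         │     ├─ k
         │     │  └─ m
         │     │     └─ g
         │     │        ├─ h
         │     │        │  └─ x
         │     │        │     └─ h *
         │     │        └─ k
         │     │           └─ a
         │     │              └─ z *
         │     └─ q
         │        └─ t *
         └─ p
            └─ b
               └─ i
                  └─ d
                     └─ h *
Counting every labelled node above: 40.

40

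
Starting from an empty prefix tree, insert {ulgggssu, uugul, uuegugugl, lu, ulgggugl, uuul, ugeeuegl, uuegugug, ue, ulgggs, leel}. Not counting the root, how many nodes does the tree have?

37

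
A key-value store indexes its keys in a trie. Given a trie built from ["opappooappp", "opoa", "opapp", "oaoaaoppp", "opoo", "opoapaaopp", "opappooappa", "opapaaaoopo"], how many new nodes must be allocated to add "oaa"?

Walking "oaa" from the root, the first 2 characters ("oa") follow existing edges; "a" is the first miss.
So 3 − 2 = 1 new nodes.

1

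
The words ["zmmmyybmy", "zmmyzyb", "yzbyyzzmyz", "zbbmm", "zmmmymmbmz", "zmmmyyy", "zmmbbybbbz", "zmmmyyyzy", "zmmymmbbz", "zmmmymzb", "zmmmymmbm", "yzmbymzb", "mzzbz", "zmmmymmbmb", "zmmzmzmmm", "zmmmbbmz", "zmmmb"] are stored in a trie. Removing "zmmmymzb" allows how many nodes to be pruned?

2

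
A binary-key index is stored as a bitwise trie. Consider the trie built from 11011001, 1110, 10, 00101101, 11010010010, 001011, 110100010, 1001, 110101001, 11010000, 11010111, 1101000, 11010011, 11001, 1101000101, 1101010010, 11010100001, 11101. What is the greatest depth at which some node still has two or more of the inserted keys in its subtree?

9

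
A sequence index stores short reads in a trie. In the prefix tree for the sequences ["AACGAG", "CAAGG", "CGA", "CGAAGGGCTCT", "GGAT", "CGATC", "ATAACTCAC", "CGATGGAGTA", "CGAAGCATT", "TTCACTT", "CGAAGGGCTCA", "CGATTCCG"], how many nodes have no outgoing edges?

Leaves are exactly the stored words that no other stored word extends.
Those words: "AACGAG", "ATAACTCAC", "CAAGG", "CGAAGCATT", "CGAAGGGCTCA", "CGAAGGGCTCT", "CGATC", "CGATGGAGTA", "CGATTCCG", "GGAT", "TTCACTT"
Leaf count: 11

11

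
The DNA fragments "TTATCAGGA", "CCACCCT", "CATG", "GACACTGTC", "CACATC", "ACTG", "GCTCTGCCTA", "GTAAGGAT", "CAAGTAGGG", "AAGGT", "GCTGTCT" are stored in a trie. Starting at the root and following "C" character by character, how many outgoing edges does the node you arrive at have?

2

The children of the "C" node are the distinct next characters among strings starting with "C".
Distinct next characters after "C": A, C.
That node has 2 child edges.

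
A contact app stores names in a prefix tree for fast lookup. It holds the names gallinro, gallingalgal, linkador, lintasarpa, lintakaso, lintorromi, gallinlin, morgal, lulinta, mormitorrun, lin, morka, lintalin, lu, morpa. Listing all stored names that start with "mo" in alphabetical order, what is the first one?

morgal

Words with prefix "mo", in lexicographic order: "morgal", "morka", "mormitorrun", "morpa"
The 1st is morgal.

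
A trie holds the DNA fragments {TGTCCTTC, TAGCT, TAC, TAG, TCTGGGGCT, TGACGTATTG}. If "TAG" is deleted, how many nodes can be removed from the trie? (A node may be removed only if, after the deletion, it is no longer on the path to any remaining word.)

0

Walk "TAG" from the leaf back toward the root, removing each node that no remaining word uses.
Every node on "TAG" is still needed (e.g. by "TAGCT"), so nothing is freed.
Nodes removed: 0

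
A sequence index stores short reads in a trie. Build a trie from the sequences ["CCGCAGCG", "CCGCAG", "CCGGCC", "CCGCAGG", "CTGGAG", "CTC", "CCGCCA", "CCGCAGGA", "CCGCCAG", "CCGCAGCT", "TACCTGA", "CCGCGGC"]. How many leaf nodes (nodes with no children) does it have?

9

A leaf is a node with no children — equivalently, the end of a word that is not a proper prefix of any other stored word.
Those words: "CCGCAGCG", "CCGCAGCT", "CCGCAGGA", "CCGCCAG", "CCGCGGC", "CCGGCC", "CTC", "CTGGAG", "TACCTGA"
Leaf count: 9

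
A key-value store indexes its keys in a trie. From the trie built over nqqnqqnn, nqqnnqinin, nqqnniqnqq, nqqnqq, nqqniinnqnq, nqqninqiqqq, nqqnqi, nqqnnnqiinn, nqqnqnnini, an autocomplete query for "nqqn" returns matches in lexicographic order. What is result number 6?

DFS of the "nqqn" subtree visits, in order: "nqqniinnqnq", "nqqninqiqqq", "nqqnniqnqq", "nqqnnnqiinn", "nqqnnqinin", "nqqnqi", "nqqnqnnini", "nqqnqq", "nqqnqqnn"
Position 6: nqqnqi

nqqnqi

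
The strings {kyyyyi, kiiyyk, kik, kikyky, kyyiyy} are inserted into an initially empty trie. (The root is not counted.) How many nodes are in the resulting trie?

Trace insertions, counting only characters that open a new branch:
  "kyyyyi" → 6 new (k, y, y, y, y, i)
  "kiiyyk" → prefix "k" already present; 5 new (i, i, y, y, k)
  "kik" → prefix "ki" already present; 1 new (k)
  "kikyky" → prefix "kik" already present; 3 new (y, k, y)
  "kyyiyy" → prefix "kyy" already present; 3 new (i, y, y)
Total nodes = 6 + 5 + 1 + 3 + 3 = 18

18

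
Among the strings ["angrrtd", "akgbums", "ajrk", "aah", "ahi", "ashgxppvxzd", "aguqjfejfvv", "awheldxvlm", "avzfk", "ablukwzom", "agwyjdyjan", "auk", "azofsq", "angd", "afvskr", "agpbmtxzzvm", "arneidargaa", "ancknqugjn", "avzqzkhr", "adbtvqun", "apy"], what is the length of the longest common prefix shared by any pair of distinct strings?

3

Look for the deepest trie node that still has at least two words in its subtree.
e.g. "angd" and "angrrtd" share the prefix "ang" of length 3; no pair shares a longer one.
Longest shared-prefix length: 3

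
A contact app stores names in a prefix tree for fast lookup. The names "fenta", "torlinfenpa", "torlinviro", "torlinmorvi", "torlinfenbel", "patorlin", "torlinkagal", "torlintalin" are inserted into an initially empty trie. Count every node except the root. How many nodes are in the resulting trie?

Trace insertions, counting only characters that open a new branch:
  "fenta" → 5 new (f, e, n, t, a)
  "torlinfenpa" → 11 new (t, o, r, l, i, n, f, e, n, p, a)
  "torlinviro" → prefix "torlin" already present; 4 new (v, i, r, o)
  "torlinmorvi" → prefix "torlin" already present; 5 new (m, o, r, v, i)
  "torlinfenbel" → prefix "torlinfen" already present; 3 new (b, e, l)
  "patorlin" → 8 new (p, a, t, o, r, l, i, n)
  "torlinkagal" → prefix "torlin" already present; 5 new (k, a, g, a, l)
  "torlintalin" → prefix "torlin" already present; 5 new (t, a, l, i, n)
Total nodes = 5 + 11 + 4 + 5 + 3 + 8 + 5 + 5 = 46

46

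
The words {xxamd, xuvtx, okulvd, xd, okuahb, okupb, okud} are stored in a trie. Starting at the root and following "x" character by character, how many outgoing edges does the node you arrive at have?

The children of the "x" node are the distinct next characters among strings starting with "x".
Distinct next characters after "x": d, u, x.
That node has 3 child edges.

3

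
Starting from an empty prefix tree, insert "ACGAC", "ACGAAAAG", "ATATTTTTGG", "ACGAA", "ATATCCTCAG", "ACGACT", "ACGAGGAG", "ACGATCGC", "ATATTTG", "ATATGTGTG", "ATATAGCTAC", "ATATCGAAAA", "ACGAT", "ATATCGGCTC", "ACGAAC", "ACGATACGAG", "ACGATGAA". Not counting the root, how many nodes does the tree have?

63

For each word, the new-node count is its length minus the longest prefix already in the trie:
  "ACGAC" → 5 new (A, C, G, A, C)
  "ACGAAAAG" → prefix "ACGA" already present; 4 new (A, A, A, G)
  "ATATTTTTGG" → prefix "A" already present; 9 new (T, A, T, T, T, T, T, G, G)
  "ACGAA" → prefix "ACGAA" already present; 0 new (none)
  "ATATCCTCAG" → prefix "ATAT" already present; 6 new (C, C, T, C, A, G)
  "ACGACT" → prefix "ACGAC" already present; 1 new (T)
  "ACGAGGAG" → prefix "ACGA" already present; 4 new (G, G, A, G)
  "ACGATCGC" → prefix "ACGA" already present; 4 new (T, C, G, C)
  "ATATTTG" → prefix "ATATTT" already present; 1 new (G)
  "ATATGTGTG" → prefix "ATAT" already present; 5 new (G, T, G, T, G)
  "ATATAGCTAC" → prefix "ATAT" already present; 6 new (A, G, C, T, A, C)
  "ATATCGAAAA" → prefix "ATATC" already present; 5 new (G, A, A, A, A)
  "ACGAT" → prefix "ACGAT" already present; 0 new (none)
  "ATATCGGCTC" → prefix "ATATCG" already present; 4 new (G, C, T, C)
  "ACGAAC" → prefix "ACGAA" already present; 1 new (C)
  "ACGATACGAG" → prefix "ACGAT" already present; 5 new (A, C, G, A, G)
  "ACGATGAA" → prefix "ACGAT" already present; 3 new (G, A, A)
Total nodes = 5 + 4 + 9 + 0 + 6 + 1 + 4 + 4 + 1 + 5 + 6 + 5 + 0 + 4 + 1 + 5 + 3 = 63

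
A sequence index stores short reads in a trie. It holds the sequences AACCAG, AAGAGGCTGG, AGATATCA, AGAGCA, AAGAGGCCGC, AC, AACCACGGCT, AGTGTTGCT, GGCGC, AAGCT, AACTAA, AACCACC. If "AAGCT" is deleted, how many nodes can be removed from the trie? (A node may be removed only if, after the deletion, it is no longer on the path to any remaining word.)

2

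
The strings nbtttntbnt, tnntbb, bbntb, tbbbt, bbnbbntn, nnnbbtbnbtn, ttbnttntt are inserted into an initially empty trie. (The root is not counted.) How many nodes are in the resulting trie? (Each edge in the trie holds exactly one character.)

48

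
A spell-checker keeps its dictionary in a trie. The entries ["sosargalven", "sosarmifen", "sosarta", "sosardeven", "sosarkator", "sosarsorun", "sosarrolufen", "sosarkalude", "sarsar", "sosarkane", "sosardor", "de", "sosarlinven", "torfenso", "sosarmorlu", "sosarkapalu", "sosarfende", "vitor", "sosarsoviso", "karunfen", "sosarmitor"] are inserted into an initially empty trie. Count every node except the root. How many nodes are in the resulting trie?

102

Insert word by word; a character creates a node only if that edge doesn't already exist:
  "sosargalven" → 11 new (s, o, s, a, r, g, a, l, v, e, n)
  "sosarmifen" → prefix "sosar" already present; 5 new (m, i, f, e, n)
  "sosarta" → prefix "sosar" already present; 2 new (t, a)
  "sosardeven" → prefix "sosar" already present; 5 new (d, e, v, e, n)
  "sosarkator" → prefix "sosar" already present; 5 new (k, a, t, o, r)
  "sosarsorun" → prefix "sosar" already present; 5 new (s, o, r, u, n)
  "sosarrolufen" → prefix "sosar" already present; 7 new (r, o, l, u, f, e, n)
  "sosarkalude" → prefix "sosarka" already present; 4 new (l, u, d, e)
  "sarsar" → prefix "s" already present; 5 new (a, r, s, a, r)
  "sosarkane" → prefix "sosarka" already present; 2 new (n, e)
  "sosardor" → prefix "sosard" already present; 2 new (o, r)
  "de" → 2 new (d, e)
  "sosarlinven" → prefix "sosar" already present; 6 new (l, i, n, v, e, n)
  "torfenso" → 8 new (t, o, r, f, e, n, s, o)
  "sosarmorlu" → prefix "sosarm" already present; 4 new (o, r, l, u)
  "sosarkapalu" → prefix "sosarka" already present; 4 new (p, a, l, u)
  "sosarfende" → prefix "sosar" already present; 5 new (f, e, n, d, e)
  "vitor" → 5 new (v, i, t, o, r)
  "sosarsoviso" → prefix "sosarso" already present; 4 new (v, i, s, o)
  "karunfen" → 8 new (k, a, r, u, n, f, e, n)
  "sosarmitor" → prefix "sosarmi" already present; 3 new (t, o, r)
Total nodes = 11 + 5 + 2 + 5 + 5 + 5 + 7 + 4 + 5 + 2 + 2 + 2 + 6 + 8 + 4 + 4 + 5 + 5 + 4 + 8 + 3 = 102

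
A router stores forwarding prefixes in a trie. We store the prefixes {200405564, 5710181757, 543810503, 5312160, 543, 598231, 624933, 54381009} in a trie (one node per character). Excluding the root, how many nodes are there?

Count nodes per top-level branch (shared prefixes stored once):
  '2'-branch (200405564): 9 nodes
  '5'-branch (5312160, 543, 54381009, 543810503, 5710181757, 598231): 31 nodes
  '6'-branch (624933): 6 nodes
Sum: 46

46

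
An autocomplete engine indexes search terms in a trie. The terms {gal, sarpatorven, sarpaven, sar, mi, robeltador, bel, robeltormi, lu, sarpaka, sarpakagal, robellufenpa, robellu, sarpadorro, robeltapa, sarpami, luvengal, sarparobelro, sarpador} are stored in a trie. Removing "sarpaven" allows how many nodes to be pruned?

After clearing the end-marker at "sarpaven", prune upward until reaching a node still needed by another word.
The suffix "ven" (3 nodes) is used only by "sarpaven"; the node for "sarpa" still has the child "t", so pruning stops there.
Nodes removed: 3

3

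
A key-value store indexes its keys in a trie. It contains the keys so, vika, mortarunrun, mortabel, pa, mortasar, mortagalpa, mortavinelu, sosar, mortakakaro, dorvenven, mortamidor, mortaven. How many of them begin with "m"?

8

Walk to "m"; the words in its subtree are exactly those with that prefix.
Matches: "mortabel", "mortagalpa", "mortakakaro", "mortamidor", "mortarunrun", "mortasar", "mortaven", "mortavinelu"
Count: 8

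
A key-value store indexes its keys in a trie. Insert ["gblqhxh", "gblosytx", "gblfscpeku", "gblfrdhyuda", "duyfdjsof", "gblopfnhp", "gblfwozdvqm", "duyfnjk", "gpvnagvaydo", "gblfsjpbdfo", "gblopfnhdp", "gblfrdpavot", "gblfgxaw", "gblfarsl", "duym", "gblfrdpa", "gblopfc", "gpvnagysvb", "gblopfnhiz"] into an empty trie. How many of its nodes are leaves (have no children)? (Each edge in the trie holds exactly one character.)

18

A leaf is a node with no children — equivalently, the end of a word that is not a proper prefix of any other stored word.
Those words: "duyfdjsof", "duyfnjk", "duym", "gblfarsl", "gblfgxaw", "gblfrdhyuda", "gblfrdpavot", "gblfscpeku", "gblfsjpbdfo", "gblfwozdvqm", "gblopfc", "gblopfnhdp", "gblopfnhiz", "gblopfnhp", "gblosytx", "gblqhxh", "gpvnagvaydo", "gpvnagysvb"
Leaf count: 18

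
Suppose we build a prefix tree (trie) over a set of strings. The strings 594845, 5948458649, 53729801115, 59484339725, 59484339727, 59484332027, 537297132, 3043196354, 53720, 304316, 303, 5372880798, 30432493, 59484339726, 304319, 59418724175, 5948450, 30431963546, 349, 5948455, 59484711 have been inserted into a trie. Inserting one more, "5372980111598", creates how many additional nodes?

2

Walking "5372980111598" from the root, the first 11 characters ("53729801115") follow existing edges; "9" is the first miss.
Each of the 2 remaining characters creates one node.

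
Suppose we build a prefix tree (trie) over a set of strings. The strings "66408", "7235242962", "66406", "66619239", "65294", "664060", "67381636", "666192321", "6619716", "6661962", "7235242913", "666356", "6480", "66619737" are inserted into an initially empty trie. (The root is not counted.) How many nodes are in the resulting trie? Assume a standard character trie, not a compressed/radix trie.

Insert word by word; a character creates a node only if that edge doesn't already exist:
  "66408" → 5 new (6, 6, 4, 0, 8)
  "7235242962" → 10 new (7, 2, 3, 5, 2, 4, 2, 9, 6, 2)
  "66406" → prefix "6640" already present; 1 new (6)
  "66619239" → prefix "66" already present; 6 new (6, 1, 9, 2, 3, 9)
  "65294" → prefix "6" already present; 4 new (5, 2, 9, 4)
  "664060" → prefix "66406" already present; 1 new (0)
  "67381636" → prefix "6" already present; 7 new (7, 3, 8, 1, 6, 3, 6)
  "666192321" → prefix "6661923" already present; 2 new (2, 1)
  "6619716" → prefix "66" already present; 5 new (1, 9, 7, 1, 6)
  "6661962" → prefix "66619" already present; 2 new (6, 2)
  "7235242913" → prefix "72352429" already present; 2 new (1, 3)
  "666356" → prefix "666" already present; 3 new (3, 5, 6)
  "6480" → prefix "6" already present; 3 new (4, 8, 0)
  "66619737" → prefix "66619" already present; 3 new (7, 3, 7)
Total nodes = 5 + 10 + 1 + 6 + 4 + 1 + 7 + 2 + 5 + 2 + 2 + 3 + 3 + 3 = 54

54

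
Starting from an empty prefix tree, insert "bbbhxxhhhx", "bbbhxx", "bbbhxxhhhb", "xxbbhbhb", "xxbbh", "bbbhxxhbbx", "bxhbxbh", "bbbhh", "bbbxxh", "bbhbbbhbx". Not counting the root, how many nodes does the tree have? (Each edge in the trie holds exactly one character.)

39

Trie structure (* marks end of a word):
(root)
├─ b
│  ├─ b
│  │  ├─ b
│  │  │  ├─ h
│  │  │  │  ├─ h *
│  │  │  │  └─ x
│  │  │  │     └─ x *
│  │  │  │        └─ h
│  │  │  │           ├─ b
│  │  │  │           │  └─ b
│  │  │  │           │     └─ x *
│  │  │  │           └─ h
│  │  │  │              └─ h
│  │  │  │                 ├─ b *
│  │  │  │                 └─ x *
│  │  │  └─ x
│  │  │     └─ x
│  │  │        └─ h *
│  │  └─ h
│  │     └─ b
│  │        └─ b
│  │           └─ b
│  │              └─ h
│  │                 └─ b
│  │                    └─ x *
│  └─ x
│     └─ h
│        └─ b
│           └─ x
│              └─ b
│                 └─ h *
└─ x
   └─ x
      └─ b
         └─ b
            └─ h *
               └─ b
                  └─ h
                     └─ b *
Counting every labelled node above: 39.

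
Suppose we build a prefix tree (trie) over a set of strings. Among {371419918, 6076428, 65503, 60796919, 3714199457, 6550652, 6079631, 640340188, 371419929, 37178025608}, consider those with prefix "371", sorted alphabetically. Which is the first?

Filter for "371…" and sort: "371419918", "371419929", "3714199457", "37178025608"
The 1st is 371419918.

371419918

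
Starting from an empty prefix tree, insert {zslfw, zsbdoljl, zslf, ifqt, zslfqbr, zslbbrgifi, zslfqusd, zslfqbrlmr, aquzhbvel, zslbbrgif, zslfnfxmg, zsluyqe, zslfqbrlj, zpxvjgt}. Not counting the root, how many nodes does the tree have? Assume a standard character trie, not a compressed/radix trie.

56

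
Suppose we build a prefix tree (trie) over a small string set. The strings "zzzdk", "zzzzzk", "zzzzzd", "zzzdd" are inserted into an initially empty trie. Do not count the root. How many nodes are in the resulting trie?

Count nodes per top-level branch (shared prefixes stored once):
  'z'-branch (zzzdd, zzzdk, zzzzzd, zzzzzk): 10 nodes
Sum: 10

10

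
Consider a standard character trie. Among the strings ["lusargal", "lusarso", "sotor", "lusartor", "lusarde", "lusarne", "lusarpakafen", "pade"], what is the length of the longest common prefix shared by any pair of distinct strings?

5

Equivalently: take the maximum, over all pairs, of their longest common prefix length.
"lusarde" and "lusargal" agree on "lusar" (5 characters) before diverging; nothing deeper is shared.
Longest shared-prefix length: 5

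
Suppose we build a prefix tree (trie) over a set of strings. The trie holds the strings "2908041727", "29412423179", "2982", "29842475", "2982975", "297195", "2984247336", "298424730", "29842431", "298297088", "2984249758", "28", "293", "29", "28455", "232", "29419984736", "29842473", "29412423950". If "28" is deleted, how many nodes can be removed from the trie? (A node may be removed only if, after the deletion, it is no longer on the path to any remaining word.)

Walk "28" from the leaf back toward the root, removing each node that no remaining word uses.
Every node on "28" is still needed (e.g. by "28455"), so nothing is freed.
Nodes removed: 0

0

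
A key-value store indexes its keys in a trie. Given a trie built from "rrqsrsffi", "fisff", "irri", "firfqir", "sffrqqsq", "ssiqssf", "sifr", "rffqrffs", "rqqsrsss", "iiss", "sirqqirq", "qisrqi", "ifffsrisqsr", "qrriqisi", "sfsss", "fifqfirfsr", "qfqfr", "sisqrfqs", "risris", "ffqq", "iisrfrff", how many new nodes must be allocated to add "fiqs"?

2

"fi" is already a path in the trie; the remaining "qs" must be added.
Each of the 2 remaining characters creates one node.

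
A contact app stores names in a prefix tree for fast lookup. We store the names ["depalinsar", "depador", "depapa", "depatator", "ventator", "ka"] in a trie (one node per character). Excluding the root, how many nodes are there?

30

Insert word by word; a character creates a node only if that edge doesn't already exist:
  "depalinsar" → 10 new (d, e, p, a, l, i, n, s, a, r)
  "depador" → prefix "depa" already present; 3 new (d, o, r)
  "depapa" → prefix "depa" already present; 2 new (p, a)
  "depatator" → prefix "depa" already present; 5 new (t, a, t, o, r)
  "ventator" → 8 new (v, e, n, t, a, t, o, r)
  "ka" → 2 new (k, a)
Total nodes = 10 + 3 + 2 + 5 + 8 + 2 = 30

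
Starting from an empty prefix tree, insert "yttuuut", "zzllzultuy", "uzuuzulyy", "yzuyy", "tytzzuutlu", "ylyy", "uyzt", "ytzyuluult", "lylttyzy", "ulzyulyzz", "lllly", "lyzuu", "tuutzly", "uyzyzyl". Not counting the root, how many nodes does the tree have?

87

Trace insertions, counting only characters that open a new branch:
  "yttuuut" → 7 new (y, t, t, u, u, u, t)
  "zzllzultuy" → 10 new (z, z, l, l, z, u, l, t, u, y)
  "uzuuzulyy" → 9 new (u, z, u, u, z, u, l, y, y)
  "yzuyy" → prefix "y" already present; 4 new (z, u, y, y)
  "tytzzuutlu" → 10 new (t, y, t, z, z, u, u, t, l, u)
  "ylyy" → prefix "y" already present; 3 new (l, y, y)
  "uyzt" → prefix "u" already present; 3 new (y, z, t)
  "ytzyuluult" → prefix "yt" already present; 8 new (z, y, u, l, u, u, l, t)
  "lylttyzy" → 8 new (l, y, l, t, t, y, z, y)
  "ulzyulyzz" → prefix "u" already present; 8 new (l, z, y, u, l, y, z, z)
  "lllly" → prefix "l" already present; 4 new (l, l, l, y)
  "lyzuu" → prefix "ly" already present; 3 new (z, u, u)
  "tuutzly" → prefix "t" already present; 6 new (u, u, t, z, l, y)
  "uyzyzyl" → prefix "uyz" already present; 4 new (y, z, y, l)
Total nodes = 7 + 10 + 9 + 4 + 10 + 3 + 3 + 8 + 8 + 8 + 4 + 3 + 6 + 4 = 87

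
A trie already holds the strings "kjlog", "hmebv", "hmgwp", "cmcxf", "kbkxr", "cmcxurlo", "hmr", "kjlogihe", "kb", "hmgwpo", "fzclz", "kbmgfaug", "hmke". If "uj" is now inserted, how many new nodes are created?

2

"uj" shares no prefix with any stored word, so all 2 characters open new nodes.
2 − 0 = 2 new nodes.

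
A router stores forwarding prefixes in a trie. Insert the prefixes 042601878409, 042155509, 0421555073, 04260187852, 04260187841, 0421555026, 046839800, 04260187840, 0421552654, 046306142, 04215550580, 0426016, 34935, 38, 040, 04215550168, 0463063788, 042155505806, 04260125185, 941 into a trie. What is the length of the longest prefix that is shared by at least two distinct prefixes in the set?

11

Equivalently: take the maximum, over all pairs, of their longest common prefix length.
e.g. "04215550580" and "042155505806" share the prefix "04215550580" of length 11; no pair shares a longer one.
Longest shared-prefix length: 11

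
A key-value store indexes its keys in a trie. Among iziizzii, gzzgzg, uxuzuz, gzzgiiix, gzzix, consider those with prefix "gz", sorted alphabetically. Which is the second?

gzzgzg

Words with prefix "gz", in lexicographic order: "gzzgiiix", "gzzgzg", "gzzix"
The 2nd is gzzgzg.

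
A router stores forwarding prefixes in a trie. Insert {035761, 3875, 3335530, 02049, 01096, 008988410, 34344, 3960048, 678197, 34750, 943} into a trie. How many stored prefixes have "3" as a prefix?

5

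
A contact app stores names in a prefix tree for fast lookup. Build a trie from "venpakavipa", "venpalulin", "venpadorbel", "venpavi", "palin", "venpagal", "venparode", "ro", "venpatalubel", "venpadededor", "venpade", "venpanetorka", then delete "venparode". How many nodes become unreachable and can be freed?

4

A node on "venparode"'s path can go only if nothing else ends at it or branches off below it.
The suffix "rode" (4 nodes) is used only by "venparode"; the node for "venpa" still has the child "k", so pruning stops there.
Nodes removed: 4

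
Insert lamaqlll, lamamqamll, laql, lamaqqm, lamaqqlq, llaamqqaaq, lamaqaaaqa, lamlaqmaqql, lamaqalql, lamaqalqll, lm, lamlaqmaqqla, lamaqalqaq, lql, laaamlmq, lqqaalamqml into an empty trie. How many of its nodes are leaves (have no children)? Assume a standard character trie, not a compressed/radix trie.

14

Leaves are exactly the stored words that no other stored word extends.
Those words: "laaamlmq", "lamamqamll", "lamaqaaaqa", "lamaqalqaq", "lamaqalqll", "lamaqlll", "lamaqqlq", "lamaqqm", "lamlaqmaqqla", "laql", "llaamqqaaq", "lm", "lql", "lqqaalamqml"
Leaf count: 14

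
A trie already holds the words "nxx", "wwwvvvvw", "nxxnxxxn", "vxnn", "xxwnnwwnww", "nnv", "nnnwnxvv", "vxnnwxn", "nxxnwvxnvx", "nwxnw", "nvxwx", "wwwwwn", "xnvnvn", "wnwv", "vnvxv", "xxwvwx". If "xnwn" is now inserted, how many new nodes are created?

2

Walking "xnwn" from the root, the first 2 characters ("xn") follow existing edges; "w" is the first miss.
So 4 − 2 = 2 new nodes.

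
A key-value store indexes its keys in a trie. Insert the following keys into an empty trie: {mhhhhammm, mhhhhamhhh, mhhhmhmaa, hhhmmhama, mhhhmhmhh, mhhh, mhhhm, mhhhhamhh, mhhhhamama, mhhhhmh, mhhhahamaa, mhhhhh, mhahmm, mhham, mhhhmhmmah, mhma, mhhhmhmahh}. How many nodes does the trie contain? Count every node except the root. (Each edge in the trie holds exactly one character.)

Trace insertions, counting only characters that open a new branch:
  "mhhhhammm" → 9 new (m, h, h, h, h, a, m, m, m)
  "mhhhhamhhh" → prefix "mhhhham" already present; 3 new (h, h, h)
  "mhhhmhmaa" → prefix "mhhh" already present; 5 new (m, h, m, a, a)
  "hhhmmhama" → 9 new (h, h, h, m, m, h, a, m, a)
  "mhhhmhmhh" → prefix "mhhhmhm" already present; 2 new (h, h)
  "mhhh" → prefix "mhhh" already present; 0 new (none)
  "mhhhm" → prefix "mhhhm" already present; 0 new (none)
  "mhhhhamhh" → prefix "mhhhhamhh" already present; 0 new (none)
  "mhhhhamama" → prefix "mhhhham" already present; 3 new (a, m, a)
  "mhhhhmh" → prefix "mhhhh" already present; 2 new (m, h)
  "mhhhahamaa" → prefix "mhhh" already present; 6 new (a, h, a, m, a, a)
  "mhhhhh" → prefix "mhhhh" already present; 1 new (h)
  "mhahmm" → prefix "mh" already present; 4 new (a, h, m, m)
  "mhham" → prefix "mhh" already present; 2 new (a, m)
  "mhhhmhmmah" → prefix "mhhhmhm" already present; 3 new (m, a, h)
  "mhma" → prefix "mh" already present; 2 new (m, a)
  "mhhhmhmahh" → prefix "mhhhmhma" already present; 2 new (h, h)
Total nodes = 9 + 3 + 5 + 9 + 2 + 0 + 0 + 0 + 3 + 2 + 6 + 1 + 4 + 2 + 3 + 2 + 2 = 53

53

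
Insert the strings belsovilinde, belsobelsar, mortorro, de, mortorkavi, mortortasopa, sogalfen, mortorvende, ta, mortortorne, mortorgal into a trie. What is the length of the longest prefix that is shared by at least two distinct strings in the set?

7

The deepest shared node is where two words last agree before diverging.
"mortortasopa" and "mortortorne" agree on "mortort" (7 characters) before diverging; nothing deeper is shared.
Longest shared-prefix length: 7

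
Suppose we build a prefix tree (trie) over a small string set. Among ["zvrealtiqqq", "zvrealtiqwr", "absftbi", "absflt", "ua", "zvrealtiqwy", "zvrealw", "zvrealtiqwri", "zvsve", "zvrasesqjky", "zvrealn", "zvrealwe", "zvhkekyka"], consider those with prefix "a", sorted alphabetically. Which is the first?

Filter for "a…" and sort: "absflt", "absftbi"
Position 1: absflt

absflt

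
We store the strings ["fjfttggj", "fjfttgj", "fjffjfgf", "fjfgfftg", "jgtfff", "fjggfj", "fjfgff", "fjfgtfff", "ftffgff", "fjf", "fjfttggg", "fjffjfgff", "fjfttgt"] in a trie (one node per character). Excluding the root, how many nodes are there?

42

For each word, the new-node count is its length minus the longest prefix already in the trie:
  "fjfttggj" → 8 new (f, j, f, t, t, g, g, j)
  "fjfttgj" → prefix "fjfttg" already present; 1 new (j)
  "fjffjfgf" → prefix "fjf" already present; 5 new (f, j, f, g, f)
  "fjfgfftg" → prefix "fjf" already present; 5 new (g, f, f, t, g)
  "jgtfff" → 6 new (j, g, t, f, f, f)
  "fjggfj" → prefix "fj" already present; 4 new (g, g, f, j)
  "fjfgff" → prefix "fjfgff" already present; 0 new (none)
  "fjfgtfff" → prefix "fjfg" already present; 4 new (t, f, f, f)
  "ftffgff" → prefix "f" already present; 6 new (t, f, f, g, f, f)
  "fjf" → prefix "fjf" already present; 0 new (none)
  "fjfttggg" → prefix "fjfttgg" already present; 1 new (g)
  "fjffjfgff" → prefix "fjffjfgf" already present; 1 new (f)
  "fjfttgt" → prefix "fjfttg" already present; 1 new (t)
Total nodes = 8 + 1 + 5 + 5 + 6 + 4 + 0 + 4 + 6 + 0 + 1 + 1 + 1 = 42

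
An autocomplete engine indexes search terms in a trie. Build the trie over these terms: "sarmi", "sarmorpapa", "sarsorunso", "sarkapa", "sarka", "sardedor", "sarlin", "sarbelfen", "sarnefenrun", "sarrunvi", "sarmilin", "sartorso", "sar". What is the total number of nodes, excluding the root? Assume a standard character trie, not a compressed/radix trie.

57

Trace insertions, counting only characters that open a new branch:
  "sarmi" → 5 new (s, a, r, m, i)
  "sarmorpapa" → prefix "sarm" already present; 6 new (o, r, p, a, p, a)
  "sarsorunso" → prefix "sar" already present; 7 new (s, o, r, u, n, s, o)
  "sarkapa" → prefix "sar" already present; 4 new (k, a, p, a)
  "sarka" → prefix "sarka" already present; 0 new (none)
  "sardedor" → prefix "sar" already present; 5 new (d, e, d, o, r)
  "sarlin" → prefix "sar" already present; 3 new (l, i, n)
  "sarbelfen" → prefix "sar" already present; 6 new (b, e, l, f, e, n)
  "sarnefenrun" → prefix "sar" already present; 8 new (n, e, f, e, n, r, u, n)
  "sarrunvi" → prefix "sar" already present; 5 new (r, u, n, v, i)
  "sarmilin" → prefix "sarmi" already present; 3 new (l, i, n)
  "sartorso" → prefix "sar" already present; 5 new (t, o, r, s, o)
  "sar" → prefix "sar" already present; 0 new (none)
Total nodes = 5 + 6 + 7 + 4 + 0 + 5 + 3 + 6 + 8 + 5 + 3 + 5 + 0 = 57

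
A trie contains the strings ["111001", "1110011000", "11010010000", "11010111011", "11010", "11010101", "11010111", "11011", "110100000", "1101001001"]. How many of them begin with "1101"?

Traverse to the node for "1101", then collect every word in that subtree.
Matches: "11010", "110100000", "11010010000", "1101001001", "11010101", "11010111", "11010111011", "11011"
Count: 8

8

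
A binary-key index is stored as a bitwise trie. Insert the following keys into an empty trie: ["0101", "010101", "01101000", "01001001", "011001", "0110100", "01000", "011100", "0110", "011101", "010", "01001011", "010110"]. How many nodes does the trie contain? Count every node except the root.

28

Insert word by word; a character creates a node only if that edge doesn't already exist:
  "0101" → 4 new (0, 1, 0, 1)
  "010101" → prefix "0101" already present; 2 new (0, 1)
  "01101000" → prefix "01" already present; 6 new (1, 0, 1, 0, 0, 0)
  "01001001" → prefix "010" already present; 5 new (0, 1, 0, 0, 1)
  "011001" → prefix "0110" already present; 2 new (0, 1)
  "0110100" → prefix "0110100" already present; 0 new (none)
  "01000" → prefix "0100" already present; 1 new (0)
  "011100" → prefix "011" already present; 3 new (1, 0, 0)
  "0110" → prefix "0110" already present; 0 new (none)
  "011101" → prefix "01110" already present; 1 new (1)
  "010" → prefix "010" already present; 0 new (none)
  "01001011" → prefix "010010" already present; 2 new (1, 1)
  "010110" → prefix "0101" already present; 2 new (1, 0)
Total nodes = 4 + 2 + 6 + 5 + 2 + 0 + 1 + 3 + 0 + 1 + 0 + 2 + 2 = 28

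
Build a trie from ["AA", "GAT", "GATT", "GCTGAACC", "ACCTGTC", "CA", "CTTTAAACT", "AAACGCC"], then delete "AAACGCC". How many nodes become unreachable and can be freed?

5

Walk "AAACGCC" from the leaf back toward the root, removing each node that no remaining word uses.
The suffix "ACGCC" (5 nodes) is used only by "AAACGCC"; "AA" is itself a stored word, so pruning stops there.
Nodes removed: 5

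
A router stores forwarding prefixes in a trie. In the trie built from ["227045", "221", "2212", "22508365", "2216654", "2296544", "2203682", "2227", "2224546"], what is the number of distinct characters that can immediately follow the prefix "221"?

2

Walk "221" from the root, arriving at one node.
Distinct next characters after "221": 2, 6.
That node has 2 child edges.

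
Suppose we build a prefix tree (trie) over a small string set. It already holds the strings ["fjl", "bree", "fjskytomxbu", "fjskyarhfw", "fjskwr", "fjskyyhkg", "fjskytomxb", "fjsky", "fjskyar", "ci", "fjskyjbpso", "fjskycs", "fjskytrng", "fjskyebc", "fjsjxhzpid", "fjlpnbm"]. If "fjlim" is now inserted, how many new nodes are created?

2

Walking "fjlim" from the root, the first 3 characters ("fjl") follow existing edges; "i" is the first miss.
So 5 − 3 = 2 new nodes.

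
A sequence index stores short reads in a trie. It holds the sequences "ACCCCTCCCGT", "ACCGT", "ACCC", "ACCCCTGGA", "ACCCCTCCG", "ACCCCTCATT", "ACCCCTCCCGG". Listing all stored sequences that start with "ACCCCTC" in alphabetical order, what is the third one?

ACCCCTCCCGT

DFS of the "ACCCCTC" subtree visits, in order: "ACCCCTCATT", "ACCCCTCCCGG", "ACCCCTCCCGT", "ACCCCTCCG"
Position 3: ACCCCTCCCGT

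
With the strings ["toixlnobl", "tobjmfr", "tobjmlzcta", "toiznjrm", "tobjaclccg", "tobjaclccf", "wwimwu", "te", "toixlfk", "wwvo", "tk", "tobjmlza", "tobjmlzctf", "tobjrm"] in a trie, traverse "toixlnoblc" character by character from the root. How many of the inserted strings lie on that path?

1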